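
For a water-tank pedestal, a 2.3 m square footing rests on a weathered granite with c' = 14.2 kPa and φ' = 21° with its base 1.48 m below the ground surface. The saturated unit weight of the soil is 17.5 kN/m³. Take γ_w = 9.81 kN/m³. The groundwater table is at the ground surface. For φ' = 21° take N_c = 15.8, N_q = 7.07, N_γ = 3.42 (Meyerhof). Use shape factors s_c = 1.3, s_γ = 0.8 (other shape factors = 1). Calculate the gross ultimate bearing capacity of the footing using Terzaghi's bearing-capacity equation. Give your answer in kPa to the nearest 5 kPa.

With the water table at the surface the whole profile is submerged: γ' = 17.5 − 9.81 = 7.69 kN/m³, so q = γ'·D_f = 11.381 kPa; the same γ' applies in the ½γBN_γ term.
q_ult = c·N_c·s_c + q·N_q + 0.5·γ·B·N_γ·s_γ
     = 14.2 × 15.8 × 1.3 + 11.381 × 7.07 + 0.5 × 7.69 × 2.3 × 3.42 × 0.8
     = 291.67 + 80.465 + 24.196 = 396.33 kPa.

q_ult ≈ 395 kPa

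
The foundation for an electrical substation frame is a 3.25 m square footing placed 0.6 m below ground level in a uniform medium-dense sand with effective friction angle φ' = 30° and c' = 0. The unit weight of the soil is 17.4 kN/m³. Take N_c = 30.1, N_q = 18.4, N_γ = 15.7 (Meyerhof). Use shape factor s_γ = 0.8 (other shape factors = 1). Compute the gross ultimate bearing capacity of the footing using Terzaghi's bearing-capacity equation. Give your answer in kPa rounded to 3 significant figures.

q = γ·D_f = 17.4 × 0.6 = 10.44 kPa.
q·N_q = 10.44 × 18.4 = 192.1 kPa
0.5·γ·B·N_γ·s_γ = 0.5 × 17.4 × 3.25 × 15.7 × 0.8 = 355.13 kPa
q_ult = 192.1 + 355.13 = 547.23 kPa.

q_ult ≈ 547 kPa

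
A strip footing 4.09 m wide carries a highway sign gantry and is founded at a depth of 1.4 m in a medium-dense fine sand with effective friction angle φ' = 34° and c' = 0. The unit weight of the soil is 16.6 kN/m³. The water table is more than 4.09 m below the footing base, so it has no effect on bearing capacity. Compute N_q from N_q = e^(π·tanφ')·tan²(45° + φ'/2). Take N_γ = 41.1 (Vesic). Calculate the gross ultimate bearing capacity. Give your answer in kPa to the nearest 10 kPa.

q_ult ≈ 2080 kPa

tan34° = 0.6745, so N_q = e^(π×0.6745)·tan²(62°) = 8.323 × 3.537 = 29.44.
q = γ·D_f = 16.6 × 1.4 = 23.24 kPa.
q·N_q = 23.24 × 29.44 = 684.18 kPa
0.5·γ·B·N_γ = 0.5 × 16.6 × 4.09 × 41.1 = 1395.2 kPa
q_ult = 684.18 + 1395.2 = 2079.4 kPa.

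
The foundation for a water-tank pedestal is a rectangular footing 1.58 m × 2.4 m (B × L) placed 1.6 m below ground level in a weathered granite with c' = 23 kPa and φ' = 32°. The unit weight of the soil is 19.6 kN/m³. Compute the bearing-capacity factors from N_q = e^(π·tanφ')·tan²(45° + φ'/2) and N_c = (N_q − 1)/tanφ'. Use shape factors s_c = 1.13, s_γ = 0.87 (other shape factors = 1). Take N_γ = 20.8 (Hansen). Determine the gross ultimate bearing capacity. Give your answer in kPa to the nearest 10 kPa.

q_ult ≈ 1930 kPa

tan32° = 0.6249, so N_q = e^(π×0.6249)·tan²(61°) = 7.121 × 3.255 = 23.18.
N_c = (23.18 − 1)/tan32° = 35.49.
Overburden at base level: q = 19.6 × 1.6 = 31.36 kPa.
Cohesion term c·N_c·s_c = 23 × 35.49 × 1.13 = 922.39 kPa; surcharge term q·N_q = 31.36 × 23.177 = 726.82 kPa; self-weight term 0.5·γ·B·N_γ·s_γ = 0.5 × 19.6 × 1.58 × 20.8 × 0.87 = 280.2 kPa.
q_ult = 922.39 + 726.82 + 280.2 = 1929.4 kPa.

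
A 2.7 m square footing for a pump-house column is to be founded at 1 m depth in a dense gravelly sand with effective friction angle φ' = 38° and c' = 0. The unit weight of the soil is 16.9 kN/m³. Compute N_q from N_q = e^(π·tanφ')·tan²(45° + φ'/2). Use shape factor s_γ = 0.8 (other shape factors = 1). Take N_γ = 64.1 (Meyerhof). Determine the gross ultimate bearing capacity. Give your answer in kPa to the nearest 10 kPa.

tan38° = 0.7813, so N_q = e^(π×0.7813)·tan²(64°) = 11.64 × 4.204 = 48.93.
Overburden at base level: q = 16.9 × 1 = 16.9 kPa.
Surcharge term q·N_q = 16.9 × 48.933 = 826.97 kPa; self-weight term 0.5·γ·B·N_γ·s_γ = 0.5 × 16.9 × 2.7 × 64.1 × 0.8 = 1170 kPa.
q_ult = 826.97 + 1170 = 1996.9 kPa.

q_ult ≈ 2000 kPa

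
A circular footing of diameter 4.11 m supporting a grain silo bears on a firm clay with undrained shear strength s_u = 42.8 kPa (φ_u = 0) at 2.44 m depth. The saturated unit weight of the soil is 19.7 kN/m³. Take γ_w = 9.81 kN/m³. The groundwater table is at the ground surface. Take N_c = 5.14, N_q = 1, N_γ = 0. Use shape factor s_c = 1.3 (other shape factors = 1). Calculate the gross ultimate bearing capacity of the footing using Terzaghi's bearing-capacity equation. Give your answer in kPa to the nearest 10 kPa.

q_ult ≈ 310 kPa

γ' = 19.7 − 9.81 = 9.89 kN/m³ (submerged throughout). q = 9.89 × 2.44 = 24.132 kPa.
c·N_c·s_c = 42.8 × 5.14 × 1.3 = 285.99 kPa
q·N_q = 24.132 × 1 = 24.132 kPa
q_ult = 285.99 + 24.132 = 310.12 kPa.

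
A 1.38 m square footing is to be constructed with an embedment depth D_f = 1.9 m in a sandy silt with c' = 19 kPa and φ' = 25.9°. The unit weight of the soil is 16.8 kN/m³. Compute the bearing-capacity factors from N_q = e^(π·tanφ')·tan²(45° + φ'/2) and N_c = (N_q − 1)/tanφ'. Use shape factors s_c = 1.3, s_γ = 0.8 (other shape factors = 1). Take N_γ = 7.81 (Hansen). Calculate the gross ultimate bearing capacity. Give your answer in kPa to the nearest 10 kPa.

q_ult ≈ 990 kPa

tan25.9° = 0.4856, so N_q = e^(π×0.4856)·tan²(57.95°) = 4.597 × 2.551 = 11.73.
N_c = (11.73 − 1)/tan25.9° = 22.09.
q = γ·D_f = 16.8 × 1.9 = 31.92 kPa.
c·N_c·s_c = 19 × 22.094 × 1.3 = 545.73 kPa
q·N_q = 31.92 × 11.728 = 374.37 kPa
0.5·γ·B·N_γ·s_γ = 0.5 × 16.8 × 1.38 × 7.81 × 0.8 = 72.427 kPa
q_ult = 545.73 + 374.37 + 72.427 = 992.53 kPa.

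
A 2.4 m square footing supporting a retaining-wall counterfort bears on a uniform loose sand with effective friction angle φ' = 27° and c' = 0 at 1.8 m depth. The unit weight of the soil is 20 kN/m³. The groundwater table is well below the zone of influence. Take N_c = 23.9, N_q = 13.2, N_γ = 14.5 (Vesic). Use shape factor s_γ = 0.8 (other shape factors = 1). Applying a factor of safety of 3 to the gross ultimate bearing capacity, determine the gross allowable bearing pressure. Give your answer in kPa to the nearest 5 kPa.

q_all ≈ 250 kPa

Overburden at base level: q = 20 × 1.8 = 36 kPa.
Surcharge term q·N_q = 36 × 13.2 = 475.2 kPa; self-weight term 0.5·γ·B·N_γ·s_γ = 0.5 × 20 × 2.4 × 14.5 × 0.8 = 278.4 kPa.
q_ult = 475.2 + 278.4 = 753.6 kPa.
q_all = q_ult / FS = 753.6 / 3 = 251.2 kPa.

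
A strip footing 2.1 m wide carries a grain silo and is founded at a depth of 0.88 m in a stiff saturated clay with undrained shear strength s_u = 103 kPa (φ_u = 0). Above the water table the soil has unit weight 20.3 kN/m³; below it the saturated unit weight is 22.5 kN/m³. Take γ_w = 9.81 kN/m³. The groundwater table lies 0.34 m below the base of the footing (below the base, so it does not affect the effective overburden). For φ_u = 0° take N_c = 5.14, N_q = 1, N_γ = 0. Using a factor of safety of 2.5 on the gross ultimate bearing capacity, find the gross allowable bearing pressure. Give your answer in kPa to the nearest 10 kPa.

Effective surcharge at the founding depth q = γ·D_f = 20.3 × 0.88 = 17.864 kPa.
q_ult = c·N_c + q·N_q
     = 103 × 5.14 + 17.864 × 1
     = 529.42 + 17.864 = 547.28 kPa.
q_all = 547.28 / 2.5 = 218.91 kPa.

q_all ≈ 220 kPa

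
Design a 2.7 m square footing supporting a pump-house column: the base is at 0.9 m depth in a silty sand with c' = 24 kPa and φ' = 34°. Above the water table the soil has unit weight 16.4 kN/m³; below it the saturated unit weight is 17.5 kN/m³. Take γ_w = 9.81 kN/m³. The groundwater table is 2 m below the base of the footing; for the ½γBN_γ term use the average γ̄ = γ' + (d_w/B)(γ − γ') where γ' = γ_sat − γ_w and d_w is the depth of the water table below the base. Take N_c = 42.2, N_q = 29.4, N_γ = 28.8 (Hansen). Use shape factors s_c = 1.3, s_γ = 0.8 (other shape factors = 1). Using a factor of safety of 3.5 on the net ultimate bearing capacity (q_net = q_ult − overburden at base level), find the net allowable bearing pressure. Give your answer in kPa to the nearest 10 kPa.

q_all(net) ≈ 620 kPa

q = γ·D_f = 16.4 × 0.9 = 14.76 kPa.
γ' = 7.69 kN/m³; averaging over the depth B below the base, γ̄ = γ' + (d_w/B)(γ − γ') = 14.142 kN/m³.
c·N_c·s_c = 24 × 42.2 × 1.3 = 1316.6 kPa
q·N_q = 14.76 × 29.4 = 433.94 kPa
0.5·γ·B·N_γ·s_γ = 0.5 × 14.142 × 2.7 × 28.8 × 0.8 = 439.87 kPa
q_ult = 1316.6 + 433.94 + 439.87 = 2190.5 kPa.
q_net = 2190.5 − 14.76 = 2175.7 kPa.
q_all(net) = 2175.7 / 3.5 = 621.63 kPa.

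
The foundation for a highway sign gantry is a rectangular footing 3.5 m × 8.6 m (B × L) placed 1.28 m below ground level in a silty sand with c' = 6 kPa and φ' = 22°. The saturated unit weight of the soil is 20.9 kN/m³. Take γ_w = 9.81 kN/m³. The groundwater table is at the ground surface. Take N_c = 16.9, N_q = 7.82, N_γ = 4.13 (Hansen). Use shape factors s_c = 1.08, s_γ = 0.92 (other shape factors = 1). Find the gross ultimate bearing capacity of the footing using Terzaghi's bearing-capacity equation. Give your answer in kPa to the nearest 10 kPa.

Water table at ground surface, so effective unit weight γ' = 20.9 − 9.81 = 11.09 kN/m³ is used throughout; overburden q = 11.09 × 1.28 = 14.195 kPa; the same γ' applies in the ½γBN_γ term.
Cohesion term c·N_c·s_c = 6 × 16.9 × 1.08 = 109.51 kPa; surcharge term q·N_q = 14.195 × 7.82 = 111.01 kPa; self-weight term 0.5·γ·B·N_γ·s_γ = 0.5 × 11.09 × 3.5 × 4.13 × 0.92 = 73.741 kPa.
q_ult = 109.51 + 111.01 + 73.741 = 294.26 kPa.

q_ult ≈ 290 kPa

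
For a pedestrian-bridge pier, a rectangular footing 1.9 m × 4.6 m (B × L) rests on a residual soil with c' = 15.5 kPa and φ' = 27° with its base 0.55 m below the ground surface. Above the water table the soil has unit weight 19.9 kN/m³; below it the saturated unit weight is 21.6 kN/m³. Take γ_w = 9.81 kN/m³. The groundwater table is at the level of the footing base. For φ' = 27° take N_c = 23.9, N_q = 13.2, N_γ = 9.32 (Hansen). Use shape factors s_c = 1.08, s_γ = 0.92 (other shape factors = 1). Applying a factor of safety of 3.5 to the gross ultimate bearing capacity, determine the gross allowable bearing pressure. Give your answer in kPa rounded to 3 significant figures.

Overburden at base level: q = 19.9 × 0.55 = 10.945 kPa.
Below the base the soil is submerged, so the ½γBN_γ term uses γ' = 21.6 − 9.81 = 11.79 kN/m³.
Cohesion term c·N_c·s_c = 15.5 × 23.9 × 1.08 = 400.09 kPa; surcharge term q·N_q = 10.945 × 13.2 = 144.47 kPa; self-weight term 0.5·γ·B·N_γ·s_γ = 0.5 × 11.79 × 1.9 × 9.32 × 0.92 = 96.038 kPa.
q_ult = 400.09 + 144.47 + 96.038 = 640.6 kPa.
q_all = q_ult / FS = 640.6 / 3.5 = 183.03 kPa.

q_all ≈ 183 kPa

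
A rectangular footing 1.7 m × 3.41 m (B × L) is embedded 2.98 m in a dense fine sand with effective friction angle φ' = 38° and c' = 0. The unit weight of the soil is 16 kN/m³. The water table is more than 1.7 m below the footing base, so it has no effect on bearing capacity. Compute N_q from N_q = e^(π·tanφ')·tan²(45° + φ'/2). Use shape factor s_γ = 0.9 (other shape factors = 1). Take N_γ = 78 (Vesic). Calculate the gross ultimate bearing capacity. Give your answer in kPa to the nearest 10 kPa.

tan38° = 0.7813, so N_q = e^(π×0.7813)·tan²(64°) = 11.64 × 4.204 = 48.93.
Overburden at base level: q = 16 × 2.98 = 47.68 kPa.
Surcharge term q·N_q = 47.68 × 48.933 = 2333.1 kPa; self-weight term 0.5·γ·B·N_γ·s_γ = 0.5 × 16 × 1.7 × 78 × 0.9 = 954.72 kPa.
q_ult = 2333.1 + 954.72 = 3287.9 kPa.

q_ult ≈ 3290 kPa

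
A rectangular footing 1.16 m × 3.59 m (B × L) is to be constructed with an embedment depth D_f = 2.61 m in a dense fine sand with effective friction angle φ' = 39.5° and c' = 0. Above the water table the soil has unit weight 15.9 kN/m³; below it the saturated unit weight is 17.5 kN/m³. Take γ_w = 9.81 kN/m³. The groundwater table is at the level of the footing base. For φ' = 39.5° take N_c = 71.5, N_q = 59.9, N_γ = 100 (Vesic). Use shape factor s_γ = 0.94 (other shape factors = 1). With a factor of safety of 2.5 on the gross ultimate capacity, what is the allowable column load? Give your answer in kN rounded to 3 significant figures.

P_all ≈ 4840 kN

Effective surcharge at the founding depth q = γ·D_f = 15.9 × 2.61 = 41.499 kPa.
The water table coincides with the base, so in the self-weight term γ → γ' = 7.69 kN/m³.
q_ult = q·N_q + 0.5·γ·B·N_γ·s_γ
     = 41.499 × 59.9 + 0.5 × 7.69 × 1.16 × 100 × 0.94
     = 2485.8 + 419.26 = 2905 kPa.
Gross allowable pressure q_all = 2905 / 2.5 = 1162 kPa.
Footing area = 4.1644 m², so allowable column load = 1162 × 4.1644 = 4839.1 kN.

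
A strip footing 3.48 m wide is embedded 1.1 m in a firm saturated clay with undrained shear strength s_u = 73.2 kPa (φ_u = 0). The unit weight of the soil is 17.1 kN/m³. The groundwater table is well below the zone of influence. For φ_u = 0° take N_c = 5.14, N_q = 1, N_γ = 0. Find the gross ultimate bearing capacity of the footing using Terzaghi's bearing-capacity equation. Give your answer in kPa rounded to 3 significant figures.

q_ult ≈ 395 kPa

Effective surcharge at the founding depth q = γ·D_f = 17.1 × 1.1 = 18.81 kPa.
q_ult = c·N_c + q·N_q
     = 73.2 × 5.14 + 18.81 × 1
     = 376.25 + 18.81 = 395.06 kPa.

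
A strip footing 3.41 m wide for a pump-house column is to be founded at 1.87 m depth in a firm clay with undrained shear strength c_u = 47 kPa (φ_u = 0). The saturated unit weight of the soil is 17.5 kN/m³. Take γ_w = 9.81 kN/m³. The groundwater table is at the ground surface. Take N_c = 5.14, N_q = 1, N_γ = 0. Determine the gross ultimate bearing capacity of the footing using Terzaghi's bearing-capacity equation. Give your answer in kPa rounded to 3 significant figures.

q_ult ≈ 256 kPa

With the water table at the surface the whole profile is submerged: γ' = 17.5 − 9.81 = 7.69 kN/m³, so q = γ'·D_f = 14.38 kPa.
q_ult = c·N_c + q·N_q
     = 47 × 5.14 + 14.38 × 1
     = 241.58 + 14.38 = 255.96 kPa.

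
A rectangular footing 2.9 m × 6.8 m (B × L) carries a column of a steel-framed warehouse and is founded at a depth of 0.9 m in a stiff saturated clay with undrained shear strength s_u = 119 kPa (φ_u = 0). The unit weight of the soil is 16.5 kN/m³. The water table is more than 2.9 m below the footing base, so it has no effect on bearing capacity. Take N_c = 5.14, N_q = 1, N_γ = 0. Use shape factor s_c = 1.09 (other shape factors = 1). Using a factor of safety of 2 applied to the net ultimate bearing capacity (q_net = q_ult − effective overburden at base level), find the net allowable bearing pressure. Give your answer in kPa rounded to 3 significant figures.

q_all(net) ≈ 333 kPa

Effective surcharge at the founding depth q = γ·D_f = 16.5 × 0.9 = 14.85 kPa.
q_ult = c·N_c·s_c + q·N_q
     = 119 × 5.14 × 1.09 + 14.85 × 1
     = 666.71 + 14.85 = 681.56 kPa.
Net ultimate: q_net = 681.56 − 14.85 = 666.71 kPa.
q_all(net) = 666.71 / 2 = 333.35 kPa.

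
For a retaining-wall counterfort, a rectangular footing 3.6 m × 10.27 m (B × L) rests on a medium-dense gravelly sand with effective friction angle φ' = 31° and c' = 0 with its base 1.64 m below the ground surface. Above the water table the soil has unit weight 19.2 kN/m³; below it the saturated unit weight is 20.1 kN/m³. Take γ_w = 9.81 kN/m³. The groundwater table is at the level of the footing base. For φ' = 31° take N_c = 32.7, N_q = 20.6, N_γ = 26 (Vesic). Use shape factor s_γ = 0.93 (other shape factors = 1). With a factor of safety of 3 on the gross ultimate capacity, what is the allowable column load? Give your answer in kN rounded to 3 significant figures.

P_all ≈ 13500 kN

Effective surcharge at the founding depth q = γ·D_f = 19.2 × 1.64 = 31.488 kPa.
The water table coincides with the base, so in the self-weight term γ → γ' = 10.29 kN/m³.
q_ult = q·N_q + 0.5·γ·B·N_γ·s_γ
     = 31.488 × 20.6 + 0.5 × 10.29 × 3.6 × 26 × 0.93
     = 648.65 + 447.86 = 1096.5 kPa.
Gross allowable pressure q_all = 1096.5 / 3 = 365.5 kPa.
Footing area = 36.972 m², so allowable column load = 365.5 × 36.972 = 13513 kN.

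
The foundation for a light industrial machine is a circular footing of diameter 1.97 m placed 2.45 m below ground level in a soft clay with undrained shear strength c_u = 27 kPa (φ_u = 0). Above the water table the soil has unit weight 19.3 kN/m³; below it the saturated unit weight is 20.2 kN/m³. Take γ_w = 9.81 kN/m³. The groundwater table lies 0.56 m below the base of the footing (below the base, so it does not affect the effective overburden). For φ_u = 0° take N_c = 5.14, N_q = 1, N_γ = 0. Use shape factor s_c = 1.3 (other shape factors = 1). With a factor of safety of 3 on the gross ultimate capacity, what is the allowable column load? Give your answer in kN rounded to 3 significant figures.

Overburden at base level: q = 19.3 × 2.45 = 47.285 kPa.
Cohesion term c·N_c·s_c = 27 × 5.14 × 1.3 = 180.41 kPa; surcharge term q·N_q = 47.285 × 1 = 47.285 kPa.
q_ult = 180.41 + 47.285 = 227.7 kPa.
Gross allowable pressure q_all = 227.7 / 3 = 75.9 kPa.
Footing area = 3.0481 m², so allowable column load = 75.9 × 3.0481 = 231.35 kN.

P_all ≈ 231 kN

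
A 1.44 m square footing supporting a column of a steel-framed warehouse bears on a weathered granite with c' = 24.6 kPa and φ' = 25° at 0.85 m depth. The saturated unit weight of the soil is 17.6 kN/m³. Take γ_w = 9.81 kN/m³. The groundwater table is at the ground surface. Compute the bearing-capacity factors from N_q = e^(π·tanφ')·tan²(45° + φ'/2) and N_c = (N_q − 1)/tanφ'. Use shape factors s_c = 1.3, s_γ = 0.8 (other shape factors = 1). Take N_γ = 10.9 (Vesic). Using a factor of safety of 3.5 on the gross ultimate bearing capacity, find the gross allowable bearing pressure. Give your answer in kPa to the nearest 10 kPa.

q_all ≈ 220 kPa

N_q = e^(π·tan25°)·tan²(57.5°) = 10.66; N_c = (N_q − 1)/tanφ' = 20.72.
γ' = 17.6 − 9.81 = 7.79 kN/m³ (submerged throughout). q = 7.79 × 0.85 = 6.6215 kPa; the same γ' applies in the ½γBN_γ term.
c·N_c·s_c = 24.6 × 20.721 × 1.3 = 662.64 kPa
q·N_q = 6.6215 × 10.662 = 70.599 kPa
0.5·γ·B·N_γ·s_γ = 0.5 × 7.79 × 1.44 × 10.9 × 0.8 = 48.909 kPa
q_ult = 662.64 + 70.599 + 48.909 = 782.15 kPa.
q_all = 782.15 / 3.5 = 223.47 kPa.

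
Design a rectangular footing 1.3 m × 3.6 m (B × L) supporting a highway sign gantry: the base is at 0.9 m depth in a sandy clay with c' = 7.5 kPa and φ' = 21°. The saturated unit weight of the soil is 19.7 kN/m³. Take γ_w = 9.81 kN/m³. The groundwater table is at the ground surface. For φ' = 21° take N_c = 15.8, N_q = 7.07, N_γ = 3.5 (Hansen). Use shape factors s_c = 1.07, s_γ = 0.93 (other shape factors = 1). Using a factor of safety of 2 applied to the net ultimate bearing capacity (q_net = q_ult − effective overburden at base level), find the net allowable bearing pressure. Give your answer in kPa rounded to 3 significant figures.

Water table at ground surface, so effective unit weight γ' = 19.7 − 9.81 = 9.89 kN/m³ is used throughout; overburden q = 9.89 × 0.9 = 8.901 kPa; the same γ' applies in the ½γBN_γ term.
Cohesion term c·N_c·s_c = 7.5 × 15.8 × 1.07 = 126.8 kPa; surcharge term q·N_q = 8.901 × 7.07 = 62.93 kPa; self-weight term 0.5·γ·B·N_γ·s_γ = 0.5 × 9.89 × 1.3 × 3.5 × 0.93 = 20.925 kPa.
q_ult = 126.8 + 62.93 + 20.925 = 210.65 kPa.
Net ultimate: q_net = 210.65 − 8.901 = 201.75 kPa.
q_all(net) = 201.75 / 2 = 100.87 kPa.

q_all(net) ≈ 101 kPa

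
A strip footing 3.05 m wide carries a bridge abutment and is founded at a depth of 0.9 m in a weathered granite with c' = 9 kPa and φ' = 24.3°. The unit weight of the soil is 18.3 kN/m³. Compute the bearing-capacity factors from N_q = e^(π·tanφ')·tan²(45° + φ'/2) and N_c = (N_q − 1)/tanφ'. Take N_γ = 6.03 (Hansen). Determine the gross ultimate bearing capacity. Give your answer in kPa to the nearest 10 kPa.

q_ult ≈ 510 kPa

tan24.3° = 0.4515, so N_q = e^(π×0.4515)·tan²(57.15°) = 4.131 × 2.399 = 9.91.
N_c = (9.91 − 1)/tan24.3° = 19.73.
Overburden at base level: q = 18.3 × 0.9 = 16.47 kPa.
Cohesion term c·N_c = 9 × 19.729 = 177.56 kPa; surcharge term q·N_q = 16.47 × 9.9081 = 163.19 kPa; self-weight term 0.5·γ·B·N_γ = 0.5 × 18.3 × 3.05 × 6.03 = 168.28 kPa.
q_ult = 177.56 + 163.19 + 168.28 = 509.03 kPa.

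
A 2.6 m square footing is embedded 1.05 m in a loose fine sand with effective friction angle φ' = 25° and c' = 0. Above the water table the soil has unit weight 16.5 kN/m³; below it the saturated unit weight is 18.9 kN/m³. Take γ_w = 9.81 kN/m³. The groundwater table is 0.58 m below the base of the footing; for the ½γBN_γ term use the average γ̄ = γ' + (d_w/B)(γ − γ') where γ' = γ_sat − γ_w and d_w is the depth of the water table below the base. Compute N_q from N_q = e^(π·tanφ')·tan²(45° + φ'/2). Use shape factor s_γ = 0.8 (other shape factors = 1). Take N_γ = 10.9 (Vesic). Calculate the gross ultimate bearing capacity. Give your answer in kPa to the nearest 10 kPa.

q_ult ≈ 310 kPa

tan25° = 0.4663, so N_q = e^(π×0.4663)·tan²(57.5°) = 4.327 × 2.464 = 10.66.
q = γ·D_f = 16.5 × 1.05 = 17.325 kPa.
γ' = 9.09 kN/m³; averaging over the depth B below the base, γ̄ = γ' + (d_w/B)(γ − γ') = 10.743 kN/m³.
q·N_q = 17.325 × 10.662 = 184.72 kPa
0.5·γ·B·N_γ·s_γ = 0.5 × 10.743 × 2.6 × 10.9 × 0.8 = 121.78 kPa
q_ult = 184.72 + 121.78 = 306.5 kPa.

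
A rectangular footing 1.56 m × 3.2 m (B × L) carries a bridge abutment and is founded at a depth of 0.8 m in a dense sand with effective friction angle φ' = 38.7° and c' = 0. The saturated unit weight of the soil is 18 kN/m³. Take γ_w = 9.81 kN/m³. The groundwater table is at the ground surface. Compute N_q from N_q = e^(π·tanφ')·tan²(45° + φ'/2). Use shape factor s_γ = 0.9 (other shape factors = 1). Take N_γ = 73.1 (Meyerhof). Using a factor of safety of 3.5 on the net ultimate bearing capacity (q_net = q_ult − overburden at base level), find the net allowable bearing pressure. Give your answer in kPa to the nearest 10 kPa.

N_q = e^(π·tan38.7°)·tan²(64.35°) = 53.73.
γ' = 18 − 9.81 = 8.19 kN/m³ (submerged throughout). q = 8.19 × 0.8 = 6.552 kPa; the same γ' applies in the ½γBN_γ term.
q·N_q = 6.552 × 53.733 = 352.06 kPa
0.5·γ·B·N_γ·s_γ = 0.5 × 8.19 × 1.56 × 73.1 × 0.9 = 420.28 kPa
q_ult = 352.06 + 420.28 = 772.34 kPa.
q_net = 772.34 − 6.552 = 765.79 kPa.
q_all(net) = 765.79 / 3.5 = 218.8 kPa.

q_all(net) ≈ 220 kPa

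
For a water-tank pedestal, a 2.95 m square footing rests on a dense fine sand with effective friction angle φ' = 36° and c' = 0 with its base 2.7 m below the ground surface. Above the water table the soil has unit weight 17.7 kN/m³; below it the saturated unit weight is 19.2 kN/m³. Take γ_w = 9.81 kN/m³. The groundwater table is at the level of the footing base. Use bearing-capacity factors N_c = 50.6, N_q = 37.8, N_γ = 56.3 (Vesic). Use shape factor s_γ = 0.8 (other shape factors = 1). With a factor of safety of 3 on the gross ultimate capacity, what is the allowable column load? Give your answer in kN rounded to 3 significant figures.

q = γ·D_f = 17.7 × 2.7 = 47.79 kPa.
For the ½γBN_γ term take γ' = 19.2 − 9.81 = 9.39 kN/m³ (soil below base is submerged).
q·N_q = 47.79 × 37.8 = 1806.5 kPa
0.5·γ·B·N_γ·s_γ = 0.5 × 9.39 × 2.95 × 56.3 × 0.8 = 623.82 kPa
q_ult = 1806.5 + 623.82 = 2430.3 kPa.
Gross allowable pressure q_all = 2430.3 / 3 = 810.09 kPa.
Footing area = 8.7025 m², so allowable column load = 810.09 × 8.7025 = 7049.8 kN.

P_all ≈ 7050 kN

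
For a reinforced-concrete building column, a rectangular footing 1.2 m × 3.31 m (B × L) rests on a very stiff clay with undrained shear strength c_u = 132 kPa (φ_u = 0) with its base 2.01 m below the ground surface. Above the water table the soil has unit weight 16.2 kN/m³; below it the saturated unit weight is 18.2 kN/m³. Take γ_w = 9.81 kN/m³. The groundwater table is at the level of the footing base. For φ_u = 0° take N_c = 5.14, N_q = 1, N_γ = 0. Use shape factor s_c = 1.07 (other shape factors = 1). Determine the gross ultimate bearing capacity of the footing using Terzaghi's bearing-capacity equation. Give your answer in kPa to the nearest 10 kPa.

Effective surcharge at the founding depth q = γ·D_f = 16.2 × 2.01 = 32.562 kPa.
q_ult = c·N_c·s_c + q·N_q
     = 132 × 5.14 × 1.07 + 32.562 × 1
     = 725.97 + 32.562 = 758.54 kPa.

q_ult ≈ 760 kPa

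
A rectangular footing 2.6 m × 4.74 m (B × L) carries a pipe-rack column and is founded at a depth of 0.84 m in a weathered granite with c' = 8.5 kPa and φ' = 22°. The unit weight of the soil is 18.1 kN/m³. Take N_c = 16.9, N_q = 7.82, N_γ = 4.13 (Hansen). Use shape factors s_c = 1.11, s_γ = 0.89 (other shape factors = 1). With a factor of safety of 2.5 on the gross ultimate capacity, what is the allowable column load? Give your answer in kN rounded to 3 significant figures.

q = γ·D_f = 18.1 × 0.84 = 15.204 kPa.
c·N_c·s_c = 8.5 × 16.9 × 1.11 = 159.45 kPa
q·N_q = 15.204 × 7.82 = 118.9 kPa
0.5·γ·B·N_γ·s_γ = 0.5 × 18.1 × 2.6 × 4.13 × 0.89 = 86.489 kPa
q_ult = 159.45 + 118.9 + 86.489 = 364.84 kPa.
Gross allowable pressure q_all = 364.84 / 2.5 = 145.93 kPa.
Footing area = 12.324 m², so allowable column load = 145.93 × 12.324 = 1798.5 kN.

P_all ≈ 1800 kN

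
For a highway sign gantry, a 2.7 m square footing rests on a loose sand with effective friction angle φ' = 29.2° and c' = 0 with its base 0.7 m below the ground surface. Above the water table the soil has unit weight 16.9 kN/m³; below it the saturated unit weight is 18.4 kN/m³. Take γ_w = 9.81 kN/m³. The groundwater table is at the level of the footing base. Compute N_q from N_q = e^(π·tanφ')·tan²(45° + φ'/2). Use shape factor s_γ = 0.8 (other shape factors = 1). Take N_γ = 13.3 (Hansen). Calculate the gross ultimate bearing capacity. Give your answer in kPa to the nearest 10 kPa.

tan29.2° = 0.5589, so N_q = e^(π×0.5589)·tan²(59.6°) = 5.788 × 2.905 = 16.82.
Overburden at base level: q = 16.9 × 0.7 = 11.83 kPa.
Below the base the soil is submerged, so the ½γBN_γ term uses γ' = 18.4 − 9.81 = 8.59 kN/m³.
Surcharge term q·N_q = 11.83 × 16.815 = 198.92 kPa; self-weight term 0.5·γ·B·N_γ·s_γ = 0.5 × 8.59 × 2.7 × 13.3 × 0.8 = 123.39 kPa.
q_ult = 198.92 + 123.39 = 322.31 kPa.

q_ult ≈ 320 kPa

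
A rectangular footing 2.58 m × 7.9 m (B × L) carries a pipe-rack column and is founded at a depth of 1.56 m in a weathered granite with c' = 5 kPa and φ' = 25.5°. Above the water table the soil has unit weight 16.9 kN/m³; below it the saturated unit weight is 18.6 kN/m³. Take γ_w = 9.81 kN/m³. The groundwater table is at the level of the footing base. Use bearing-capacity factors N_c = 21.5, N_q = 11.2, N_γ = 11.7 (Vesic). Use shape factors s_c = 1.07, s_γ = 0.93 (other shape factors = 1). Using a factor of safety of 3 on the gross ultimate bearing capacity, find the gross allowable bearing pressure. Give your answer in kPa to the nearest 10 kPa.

q_all ≈ 180 kPa

Overburden at base level: q = 16.9 × 1.56 = 26.364 kPa.
Below the base the soil is submerged, so the ½γBN_γ term uses γ' = 18.6 − 9.81 = 8.79 kN/m³.
Cohesion term c·N_c·s_c = 5 × 21.5 × 1.07 = 115.03 kPa; surcharge term q·N_q = 26.364 × 11.2 = 295.28 kPa; self-weight term 0.5·γ·B·N_γ·s_γ = 0.5 × 8.79 × 2.58 × 11.7 × 0.93 = 123.38 kPa.
q_ult = 115.03 + 295.28 + 123.38 = 533.68 kPa.
q_all = 533.68 / 3 = 177.89 kPa.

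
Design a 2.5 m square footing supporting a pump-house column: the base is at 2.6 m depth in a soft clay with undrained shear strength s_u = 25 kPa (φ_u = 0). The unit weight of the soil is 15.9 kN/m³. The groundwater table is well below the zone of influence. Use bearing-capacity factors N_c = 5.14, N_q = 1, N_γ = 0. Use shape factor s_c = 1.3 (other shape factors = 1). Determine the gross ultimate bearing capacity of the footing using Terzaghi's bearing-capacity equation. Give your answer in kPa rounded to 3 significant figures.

q_ult ≈ 208 kPa

Effective surcharge at the founding depth q = γ·D_f = 15.9 × 2.6 = 41.34 kPa.
q_ult = c·N_c·s_c + q·N_q
     = 25 × 5.14 × 1.3 + 41.34 × 1
     = 167.05 + 41.34 = 208.39 kPa.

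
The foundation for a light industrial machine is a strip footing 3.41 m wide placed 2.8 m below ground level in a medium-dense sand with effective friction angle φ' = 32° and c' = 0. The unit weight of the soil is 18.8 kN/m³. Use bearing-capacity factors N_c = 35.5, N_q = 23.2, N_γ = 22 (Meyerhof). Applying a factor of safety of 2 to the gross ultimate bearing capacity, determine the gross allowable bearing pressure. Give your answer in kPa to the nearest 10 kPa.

q_all ≈ 960 kPa

Overburden at base level: q = 18.8 × 2.8 = 52.64 kPa.
Surcharge term q·N_q = 52.64 × 23.2 = 1221.2 kPa; self-weight term 0.5·γ·B·N_γ = 0.5 × 18.8 × 3.41 × 22 = 705.19 kPa.
q_ult = 1221.2 + 705.19 = 1926.4 kPa.
q_all = q_ult / FS = 1926.4 / 2 = 963.22 kPa.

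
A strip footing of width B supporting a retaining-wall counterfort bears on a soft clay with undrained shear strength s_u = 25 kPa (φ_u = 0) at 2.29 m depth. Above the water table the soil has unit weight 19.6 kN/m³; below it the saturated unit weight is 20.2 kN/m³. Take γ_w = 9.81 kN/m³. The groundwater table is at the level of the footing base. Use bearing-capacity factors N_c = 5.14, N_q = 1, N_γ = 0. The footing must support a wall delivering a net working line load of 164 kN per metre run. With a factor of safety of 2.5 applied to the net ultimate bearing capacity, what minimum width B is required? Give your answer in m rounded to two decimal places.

q = γ·D_f = 19.6 × 2.29 = 44.884 kPa.
c·N_c = 25 × 5.14 = 128.5 kPa
q·N_q = 44.884 × 1 = 44.884 kPa
q_ult = 128.5 + 44.884 = 173.38 kPa.
For φ = 0 the ½γBN_γ term vanishes, so q_ult is independent of B. q_net = 173.38 − 44.884 = 128.5 kPa; q_all(net) = 128.5/2.5 = 51.4 kPa.
Required width B = w / q_all(net) = 164 / 51.4 = 3.191 m.

B = 3.19 m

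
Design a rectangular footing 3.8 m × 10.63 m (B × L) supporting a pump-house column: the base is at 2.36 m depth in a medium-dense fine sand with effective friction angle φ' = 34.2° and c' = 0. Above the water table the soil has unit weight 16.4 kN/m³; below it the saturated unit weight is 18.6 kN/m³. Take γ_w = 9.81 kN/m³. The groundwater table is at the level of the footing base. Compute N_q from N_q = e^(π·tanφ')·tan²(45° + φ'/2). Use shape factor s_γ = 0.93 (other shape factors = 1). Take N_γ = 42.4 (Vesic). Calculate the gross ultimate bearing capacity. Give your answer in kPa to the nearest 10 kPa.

tan34.2° = 0.6796, so N_q = e^(π×0.6796)·tan²(62.1°) = 8.457 × 3.567 = 30.17.
Overburden at base level: q = 16.4 × 2.36 = 38.704 kPa.
Below the base the soil is submerged, so the ½γBN_γ term uses γ' = 18.6 − 9.81 = 8.79 kN/m³.
Surcharge term q·N_q = 38.704 × 30.168 = 1167.6 kPa; self-weight term 0.5·γ·B·N_γ·s_γ = 0.5 × 8.79 × 3.8 × 42.4 × 0.93 = 658.55 kPa.
q_ult = 1167.6 + 658.55 = 1826.2 kPa.

q_ult ≈ 1830 kPa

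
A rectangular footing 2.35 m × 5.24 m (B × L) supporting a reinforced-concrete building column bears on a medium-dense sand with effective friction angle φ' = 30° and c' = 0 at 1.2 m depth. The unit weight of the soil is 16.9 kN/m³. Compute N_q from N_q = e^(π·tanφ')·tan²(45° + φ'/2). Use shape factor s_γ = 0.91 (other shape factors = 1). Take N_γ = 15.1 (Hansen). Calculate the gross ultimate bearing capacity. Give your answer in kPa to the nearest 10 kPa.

tan30° = 0.5774, so N_q = e^(π×0.5774)·tan²(60°) = 6.134 × 3.0 = 18.4.
Overburden at base level: q = 16.9 × 1.2 = 20.28 kPa.
Surcharge term q·N_q = 20.28 × 18.401 = 373.17 kPa; self-weight term 0.5·γ·B·N_γ·s_γ = 0.5 × 16.9 × 2.35 × 15.1 × 0.91 = 272.86 kPa.
q_ult = 373.17 + 272.86 = 646.04 kPa.

q_ult ≈ 650 kPa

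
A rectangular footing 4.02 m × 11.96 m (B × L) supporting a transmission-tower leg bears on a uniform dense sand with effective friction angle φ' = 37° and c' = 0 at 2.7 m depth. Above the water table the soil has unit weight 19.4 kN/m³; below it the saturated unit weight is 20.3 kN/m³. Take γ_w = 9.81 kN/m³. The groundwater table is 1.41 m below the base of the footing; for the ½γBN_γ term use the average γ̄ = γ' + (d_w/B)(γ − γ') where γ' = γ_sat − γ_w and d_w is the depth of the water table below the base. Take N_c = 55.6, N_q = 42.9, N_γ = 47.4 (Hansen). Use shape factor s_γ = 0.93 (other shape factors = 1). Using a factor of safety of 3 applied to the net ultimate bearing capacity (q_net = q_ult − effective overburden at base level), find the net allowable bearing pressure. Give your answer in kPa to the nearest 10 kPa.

q_all(net) ≈ 1130 kPa

Effective surcharge at the founding depth q = γ·D_f = 19.4 × 2.7 = 52.38 kPa.
With d_w = 1.41 m < B, γ̄ = 10.49 + (1.41/4.02) × (19.4 − 10.49) = 13.615 kN/m³.
q_ult = q·N_q + 0.5·γ·B·N_γ·s_γ
     = 52.38 × 42.9 + 0.5 × 13.615 × 4.02 × 47.4 × 0.93
     = 2247.1 + 1206.4 = 3453.5 kPa.
Net ultimate: q_net = 3453.5 − 52.38 = 3401.1 kPa.
q_all(net) = 3401.1 / 3 = 1133.7 kPa.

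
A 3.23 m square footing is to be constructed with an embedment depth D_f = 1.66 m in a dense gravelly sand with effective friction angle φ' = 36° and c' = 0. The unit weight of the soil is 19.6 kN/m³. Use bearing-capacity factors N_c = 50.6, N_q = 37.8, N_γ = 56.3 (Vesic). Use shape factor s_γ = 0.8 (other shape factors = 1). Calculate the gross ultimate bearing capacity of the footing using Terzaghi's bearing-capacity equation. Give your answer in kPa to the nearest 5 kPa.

q = γ·D_f = 19.6 × 1.66 = 32.536 kPa.
q·N_q = 32.536 × 37.8 = 1229.9 kPa
0.5·γ·B·N_γ·s_γ = 0.5 × 19.6 × 3.23 × 56.3 × 0.8 = 1425.7 kPa
q_ult = 1229.9 + 1425.7 = 2655.6 kPa.

q_ult ≈ 2655 kPa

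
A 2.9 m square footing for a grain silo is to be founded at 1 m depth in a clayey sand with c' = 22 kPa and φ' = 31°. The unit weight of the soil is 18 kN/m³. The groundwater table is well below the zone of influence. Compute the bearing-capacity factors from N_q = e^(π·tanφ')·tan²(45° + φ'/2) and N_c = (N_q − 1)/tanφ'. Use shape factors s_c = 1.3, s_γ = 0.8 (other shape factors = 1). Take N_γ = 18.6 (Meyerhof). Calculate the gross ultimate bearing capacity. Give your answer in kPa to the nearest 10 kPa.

tan31° = 0.6009, so N_q = e^(π×0.6009)·tan²(60.5°) = 6.604 × 3.124 = 20.63.
N_c = (20.63 − 1)/tan31° = 32.67.
Effective surcharge at the founding depth q = γ·D_f = 18 × 1 = 18 kPa.
q_ult = c·N_c·s_c + q·N_q + 0.5·γ·B·N_γ·s_γ
     = 22 × 32.671 × 1.3 + 18 × 20.631 + 0.5 × 18 × 2.9 × 18.6 × 0.8
     = 934.39 + 371.35 + 388.37 = 1694.1 kPa.

q_ult ≈ 1690 kPa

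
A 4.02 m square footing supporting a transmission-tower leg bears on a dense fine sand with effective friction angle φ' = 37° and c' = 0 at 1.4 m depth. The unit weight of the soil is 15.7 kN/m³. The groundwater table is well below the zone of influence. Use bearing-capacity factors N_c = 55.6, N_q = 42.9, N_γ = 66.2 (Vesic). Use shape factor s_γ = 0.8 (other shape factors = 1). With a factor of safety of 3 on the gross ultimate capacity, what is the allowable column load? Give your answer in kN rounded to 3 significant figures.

P_all ≈ 14100 kN

Effective surcharge at the founding depth q = γ·D_f = 15.7 × 1.4 = 21.98 kPa.
q_ult = q·N_q + 0.5·γ·B·N_γ·s_γ
     = 21.98 × 42.9 + 0.5 × 15.7 × 4.02 × 66.2 × 0.8
     = 942.94 + 1671.3 = 2614.2 kPa.
Gross allowable pressure q_all = 2614.2 / 3 = 871.4 kPa.
Footing area = 16.1604 m², so allowable column load = 871.4 × 16.1604 = 14082 kN.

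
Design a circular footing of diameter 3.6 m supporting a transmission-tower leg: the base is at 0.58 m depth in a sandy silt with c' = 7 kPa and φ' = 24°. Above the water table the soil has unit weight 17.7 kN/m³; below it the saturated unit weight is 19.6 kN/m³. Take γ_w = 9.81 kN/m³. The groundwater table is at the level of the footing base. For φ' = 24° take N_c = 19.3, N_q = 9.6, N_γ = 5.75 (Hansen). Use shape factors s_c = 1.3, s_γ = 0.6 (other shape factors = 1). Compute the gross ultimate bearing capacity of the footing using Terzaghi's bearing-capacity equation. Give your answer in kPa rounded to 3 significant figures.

q_ult ≈ 335 kPa

Effective surcharge at the founding depth q = γ·D_f = 17.7 × 0.58 = 10.266 kPa.
The water table coincides with the base, so in the self-weight term γ → γ' = 9.79 kN/m³.
q_ult = c·N_c·s_c + q·N_q + 0.5·γ·B·N_γ·s_γ
     = 7 × 19.3 × 1.3 + 10.266 × 9.6 + 0.5 × 9.79 × 3.6 × 5.75 × 0.6
     = 175.63 + 98.554 + 60.796 = 334.98 kPa.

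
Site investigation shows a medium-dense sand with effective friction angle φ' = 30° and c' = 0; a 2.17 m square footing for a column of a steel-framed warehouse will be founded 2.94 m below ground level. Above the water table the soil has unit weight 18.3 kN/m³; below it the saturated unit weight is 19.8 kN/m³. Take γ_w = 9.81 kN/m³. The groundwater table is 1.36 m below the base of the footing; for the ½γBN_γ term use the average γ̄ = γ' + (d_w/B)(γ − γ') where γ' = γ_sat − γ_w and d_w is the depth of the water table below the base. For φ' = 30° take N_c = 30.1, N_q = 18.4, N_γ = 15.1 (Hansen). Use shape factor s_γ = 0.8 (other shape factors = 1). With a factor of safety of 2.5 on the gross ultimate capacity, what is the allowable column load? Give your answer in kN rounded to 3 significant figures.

P_all ≈ 2240 kN

Overburden at base level: q = 18.3 × 2.94 = 53.802 kPa.
The water table is 1.36 m below the base (< B = 2.17 m), so the ½γBN_γ term uses γ̄ = γ' + (d_w/B)(γ − γ') = 9.99 + (1.36/2.17)(18.3 − 9.99) = 15.198 kN/m³.
Surcharge term q·N_q = 53.802 × 18.4 = 989.96 kPa; self-weight term 0.5·γ·B·N_γ·s_γ = 0.5 × 15.198 × 2.17 × 15.1 × 0.8 = 199.2 kPa.
q_ult = 989.96 + 199.2 = 1189.2 kPa.
Gross allowable pressure q_all = 1189.2 / 2.5 = 475.66 kPa.
Footing area = 4.7089 m², so allowable column load = 475.66 × 4.7089 = 2239.8 kN.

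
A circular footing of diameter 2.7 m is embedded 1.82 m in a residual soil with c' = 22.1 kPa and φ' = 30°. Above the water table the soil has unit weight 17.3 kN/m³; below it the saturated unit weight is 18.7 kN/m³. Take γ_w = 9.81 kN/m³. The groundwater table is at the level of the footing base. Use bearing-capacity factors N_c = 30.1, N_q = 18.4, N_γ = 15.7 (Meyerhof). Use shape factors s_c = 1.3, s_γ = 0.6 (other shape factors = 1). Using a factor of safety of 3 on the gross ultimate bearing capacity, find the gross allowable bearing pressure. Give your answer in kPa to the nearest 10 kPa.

q_all ≈ 520 kPa

q = γ·D_f = 17.3 × 1.82 = 31.486 kPa.
For the ½γBN_γ term take γ' = 18.7 − 9.81 = 8.89 kN/m³ (soil below base is submerged).
c·N_c·s_c = 22.1 × 30.1 × 1.3 = 864.77 kPa
q·N_q = 31.486 × 18.4 = 579.34 kPa
0.5·γ·B·N_γ·s_γ = 0.5 × 8.89 × 2.7 × 15.7 × 0.6 = 113.05 kPa
q_ult = 864.77 + 579.34 + 113.05 = 1557.2 kPa.
q_all = 1557.2 / 3 = 519.06 kPa.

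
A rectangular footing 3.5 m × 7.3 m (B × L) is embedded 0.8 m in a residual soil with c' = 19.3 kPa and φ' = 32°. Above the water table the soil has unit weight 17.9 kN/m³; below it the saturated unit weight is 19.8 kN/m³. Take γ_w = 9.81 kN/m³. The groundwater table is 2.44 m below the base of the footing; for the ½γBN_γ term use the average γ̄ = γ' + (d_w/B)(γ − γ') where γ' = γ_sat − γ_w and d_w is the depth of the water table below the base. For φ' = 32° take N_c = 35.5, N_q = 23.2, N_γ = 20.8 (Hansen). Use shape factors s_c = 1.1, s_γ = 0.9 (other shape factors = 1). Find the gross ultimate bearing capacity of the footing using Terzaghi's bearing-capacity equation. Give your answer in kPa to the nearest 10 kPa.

q_ult ≈ 1590 kPa

Overburden at base level: q = 17.9 × 0.8 = 14.32 kPa.
The water table is 2.44 m below the base (< B = 3.5 m), so the ½γBN_γ term uses γ̄ = γ' + (d_w/B)(γ − γ') = 9.99 + (2.44/3.5)(17.9 − 9.99) = 15.504 kN/m³.
Cohesion term c·N_c·s_c = 19.3 × 35.5 × 1.1 = 753.67 kPa; surcharge term q·N_q = 14.32 × 23.2 = 332.22 kPa; self-weight term 0.5·γ·B·N_γ·s_γ = 0.5 × 15.504 × 3.5 × 20.8 × 0.9 = 507.92 kPa.
q_ult = 753.67 + 332.22 + 507.92 = 1593.8 kPa.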